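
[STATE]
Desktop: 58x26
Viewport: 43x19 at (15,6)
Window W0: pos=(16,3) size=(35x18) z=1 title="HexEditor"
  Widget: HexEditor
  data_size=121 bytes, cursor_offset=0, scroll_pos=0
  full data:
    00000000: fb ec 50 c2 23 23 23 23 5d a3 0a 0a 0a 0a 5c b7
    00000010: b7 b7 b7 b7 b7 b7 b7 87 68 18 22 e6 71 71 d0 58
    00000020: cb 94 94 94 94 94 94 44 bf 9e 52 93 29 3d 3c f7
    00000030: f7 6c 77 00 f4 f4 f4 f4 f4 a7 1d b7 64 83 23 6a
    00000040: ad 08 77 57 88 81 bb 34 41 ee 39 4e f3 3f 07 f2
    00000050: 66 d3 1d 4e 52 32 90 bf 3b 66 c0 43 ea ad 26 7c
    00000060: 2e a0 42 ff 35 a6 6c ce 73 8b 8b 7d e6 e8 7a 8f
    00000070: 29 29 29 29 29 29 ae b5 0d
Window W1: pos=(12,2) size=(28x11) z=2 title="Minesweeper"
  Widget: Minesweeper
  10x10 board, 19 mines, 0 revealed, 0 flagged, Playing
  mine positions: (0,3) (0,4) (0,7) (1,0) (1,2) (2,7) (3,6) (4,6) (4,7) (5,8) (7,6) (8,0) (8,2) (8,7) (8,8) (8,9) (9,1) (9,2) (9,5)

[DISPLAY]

■■■■■■■■                ┃3 23 23 23┃       
■■■■■■■■                ┃7 b7 b7 87┃       
■■■■■■■■                ┃4 94 94 44┃       
■■■■■■■■                ┃4 f4 f4 f4┃       
■■■■■■■■                ┃8 81 bb 34┃       
■■■■■■■■                ┃2 32 90 bf┃       
━━━━━━━━━━━━━━━━━━━━━━━━┛5 a6 6c ce┃       
 ┃00000070  29 29 29 29 29 29 ae b5┃       
 ┃                                 ┃       
 ┃                                 ┃       
 ┃                                 ┃       
 ┃                                 ┃       
 ┃                                 ┃       
 ┃                                 ┃       
 ┗━━━━━━━━━━━━━━━━━━━━━━━━━━━━━━━━━┛       
                                           
                                           
                                           
                                           


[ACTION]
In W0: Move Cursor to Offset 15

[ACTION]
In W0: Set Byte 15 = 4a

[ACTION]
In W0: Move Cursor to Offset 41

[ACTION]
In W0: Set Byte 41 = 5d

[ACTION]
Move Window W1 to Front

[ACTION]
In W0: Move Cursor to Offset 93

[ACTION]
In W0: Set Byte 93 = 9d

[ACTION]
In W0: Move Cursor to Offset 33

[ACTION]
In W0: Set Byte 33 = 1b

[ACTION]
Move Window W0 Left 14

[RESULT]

■■■■■■■■                ┃                  
■■■■■■■■                ┃                  
■■■■■■■■                ┃                  
■■■■■■■■                ┃                  
■■■■■■■■                ┃                  
■■■■■■■■                ┃                  
━━━━━━━━━━━━━━━━━━━━━━━━┛                  
 29 29 29 29 29 ae b5┃                     
                     ┃                     
                     ┃                     
                     ┃                     
                     ┃                     
                     ┃                     
                     ┃                     
━━━━━━━━━━━━━━━━━━━━━┛                     
                                           
                                           
                                           
                                           


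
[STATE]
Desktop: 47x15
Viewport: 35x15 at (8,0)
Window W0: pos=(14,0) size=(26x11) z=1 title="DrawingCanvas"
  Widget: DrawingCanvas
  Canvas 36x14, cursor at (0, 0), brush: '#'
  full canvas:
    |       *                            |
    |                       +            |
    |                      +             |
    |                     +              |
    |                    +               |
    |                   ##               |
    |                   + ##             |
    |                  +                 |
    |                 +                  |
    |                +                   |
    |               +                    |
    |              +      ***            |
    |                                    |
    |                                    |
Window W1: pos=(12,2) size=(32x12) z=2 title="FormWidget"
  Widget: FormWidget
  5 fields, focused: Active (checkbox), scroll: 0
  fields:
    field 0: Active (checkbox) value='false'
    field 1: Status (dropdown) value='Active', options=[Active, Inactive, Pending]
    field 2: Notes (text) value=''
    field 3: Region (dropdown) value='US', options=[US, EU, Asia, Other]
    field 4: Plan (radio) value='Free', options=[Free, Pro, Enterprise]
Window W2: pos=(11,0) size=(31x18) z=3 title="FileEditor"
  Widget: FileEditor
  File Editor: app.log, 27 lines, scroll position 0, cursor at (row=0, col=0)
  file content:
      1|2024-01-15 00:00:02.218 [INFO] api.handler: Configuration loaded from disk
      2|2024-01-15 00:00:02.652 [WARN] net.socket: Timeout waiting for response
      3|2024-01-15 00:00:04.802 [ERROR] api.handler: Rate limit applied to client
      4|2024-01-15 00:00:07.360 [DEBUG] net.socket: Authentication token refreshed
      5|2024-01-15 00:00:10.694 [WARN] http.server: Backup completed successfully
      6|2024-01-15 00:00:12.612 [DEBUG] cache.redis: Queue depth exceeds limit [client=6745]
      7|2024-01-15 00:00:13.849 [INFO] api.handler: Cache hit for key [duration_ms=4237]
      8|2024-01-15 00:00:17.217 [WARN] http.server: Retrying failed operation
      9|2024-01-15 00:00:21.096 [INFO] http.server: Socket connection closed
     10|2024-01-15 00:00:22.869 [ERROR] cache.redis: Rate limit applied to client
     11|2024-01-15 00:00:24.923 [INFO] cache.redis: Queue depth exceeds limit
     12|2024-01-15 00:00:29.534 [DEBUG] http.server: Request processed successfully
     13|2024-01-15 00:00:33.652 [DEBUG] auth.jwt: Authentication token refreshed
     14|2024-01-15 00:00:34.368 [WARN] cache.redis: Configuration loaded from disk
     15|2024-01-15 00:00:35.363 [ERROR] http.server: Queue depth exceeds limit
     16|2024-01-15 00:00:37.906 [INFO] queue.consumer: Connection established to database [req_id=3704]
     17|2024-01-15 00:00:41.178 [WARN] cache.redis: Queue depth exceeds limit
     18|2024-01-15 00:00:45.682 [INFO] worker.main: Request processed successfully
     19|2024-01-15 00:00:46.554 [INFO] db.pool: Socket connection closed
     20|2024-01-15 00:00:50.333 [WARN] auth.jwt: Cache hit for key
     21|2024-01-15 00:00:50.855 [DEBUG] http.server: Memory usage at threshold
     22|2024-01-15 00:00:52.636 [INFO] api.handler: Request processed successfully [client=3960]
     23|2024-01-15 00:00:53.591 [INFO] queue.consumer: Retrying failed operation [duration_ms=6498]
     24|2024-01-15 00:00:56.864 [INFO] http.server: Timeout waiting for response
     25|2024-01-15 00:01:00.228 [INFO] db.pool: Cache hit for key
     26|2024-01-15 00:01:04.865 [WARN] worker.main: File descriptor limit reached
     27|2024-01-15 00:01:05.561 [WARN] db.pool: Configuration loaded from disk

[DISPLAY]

   ┏━━━━━━━━━━━━━━━━━━━━━━━━━━━━━┓ 
   ┃ FileEditor                  ┃ 
   ┠─────────────────────────────┨━
   ┃█024-01-15 00:00:02.218 [INF▲┃ 
   ┃2024-01-15 00:00:02.652 [WAR█┃─
   ┃2024-01-15 00:00:04.802 [ERR░┃ 
   ┃2024-01-15 00:00:07.360 [DEB░┃]
   ┃2024-01-15 00:00:10.694 [WAR░┃]
   ┃2024-01-15 00:00:12.612 [DEB░┃]
   ┃2024-01-15 00:00:13.849 [INF░┃r
   ┃2024-01-15 00:00:17.217 [WAR░┃ 
   ┃2024-01-15 00:00:21.096 [INF░┃ 
   ┃2024-01-15 00:00:22.869 [ERR░┃ 
   ┃2024-01-15 00:00:24.923 [INF░┃━
   ┃2024-01-15 00:00:29.534 [DEB░┃ 


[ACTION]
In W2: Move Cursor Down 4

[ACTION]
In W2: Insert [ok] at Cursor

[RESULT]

   ┏━━━━━━━━━━━━━━━━━━━━━━━━━━━━━┓ 
   ┃ FileEditor                  ┃ 
   ┠─────────────────────────────┨━
   ┃2024-01-15 00:00:02.218 [INF▲┃ 
   ┃2024-01-15 00:00:02.652 [WAR█┃─
   ┃2024-01-15 00:00:04.802 [ERR░┃ 
   ┃2024-01-15 00:00:07.360 [DEB░┃]
   ┃ok█024-01-15 00:00:10.694 [W░┃]
   ┃2024-01-15 00:00:12.612 [DEB░┃]
   ┃2024-01-15 00:00:13.849 [INF░┃r
   ┃2024-01-15 00:00:17.217 [WAR░┃ 
   ┃2024-01-15 00:00:21.096 [INF░┃ 
   ┃2024-01-15 00:00:22.869 [ERR░┃ 
   ┃2024-01-15 00:00:24.923 [INF░┃━
   ┃2024-01-15 00:00:29.534 [DEB░┃ 


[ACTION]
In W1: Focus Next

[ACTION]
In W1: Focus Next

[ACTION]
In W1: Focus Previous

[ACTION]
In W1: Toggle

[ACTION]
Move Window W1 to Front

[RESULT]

   ┏━━━━━━━━━━━━━━━━━━━━━━━━━━━━━┓ 
   ┃ FileEditor                  ┃ 
   ┠┏━━━━━━━━━━━━━━━━━━━━━━━━━━━━━━
   ┃┃ FormWidget                   
   ┃┠──────────────────────────────
   ┃┃  Active:     [ ]             
   ┃┃> Status:     [Active       ▼]
   ┃┃  Notes:      [              ]
   ┃┃  Region:     [US           ▼]
   ┃┃  Plan:       (●) Free  ( ) Pr
   ┃┃                              
   ┃┃                              
   ┃┃                              
   ┃┗━━━━━━━━━━━━━━━━━━━━━━━━━━━━━━
   ┃2024-01-15 00:00:29.534 [DEB░┃ 


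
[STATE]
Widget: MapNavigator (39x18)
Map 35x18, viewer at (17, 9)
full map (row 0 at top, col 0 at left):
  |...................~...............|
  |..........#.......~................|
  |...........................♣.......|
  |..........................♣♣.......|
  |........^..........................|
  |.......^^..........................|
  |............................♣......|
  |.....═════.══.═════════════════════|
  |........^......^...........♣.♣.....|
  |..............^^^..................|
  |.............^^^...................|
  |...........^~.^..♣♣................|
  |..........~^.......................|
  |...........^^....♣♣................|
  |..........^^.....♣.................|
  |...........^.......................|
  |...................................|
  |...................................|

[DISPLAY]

  ...................~...............  
  ..........#.......~................  
  ...........................♣.......  
  ..........................♣♣.......  
  ........^..........................  
  .......^^..........................  
  ............................♣......  
  .....═════.══.═════════════════════  
  ........^......^...........♣.♣.....  
  ..............^^^@.................  
  .............^^^...................  
  ...........^~.^..♣♣................  
  ..........~^.......................  
  ...........^^....♣♣................  
  ..........^^.....♣.................  
  ...........^.......................  
  ...................................  
  ...................................  


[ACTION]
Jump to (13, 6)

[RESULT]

                                       
                                       
                                       
      ...................~.............
      ..........#.......~..............
      ...........................♣.....
      ..........................♣♣.....
      ........^........................
      .......^^........................
      .............@..............♣....
      .....═════.══.═══════════════════
      ........^......^...........♣.♣...
      ..............^^^................
      .............^^^.................
      ...........^~.^..♣♣..............
      ..........~^.....................
      ...........^^....♣♣..............
      ..........^^.....♣...............


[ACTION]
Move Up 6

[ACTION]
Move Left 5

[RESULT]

                                       
                                       
                                       
                                       
                                       
                                       
                                       
                                       
                                       
           ........@..........~........
           ..........#.......~.........
           ...........................♣
           ..........................♣♣
           ........^...................
           .......^^...................
           ............................
           .....═════.══.══════════════
           ........^......^...........♣


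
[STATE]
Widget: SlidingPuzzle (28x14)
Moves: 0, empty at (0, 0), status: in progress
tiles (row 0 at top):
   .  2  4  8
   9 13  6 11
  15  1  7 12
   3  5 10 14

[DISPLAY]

┌────┬────┬────┬────┐       
│    │  2 │  4 │  8 │       
├────┼────┼────┼────┤       
│  9 │ 13 │  6 │ 11 │       
├────┼────┼────┼────┤       
│ 15 │  1 │  7 │ 12 │       
├────┼────┼────┼────┤       
│  3 │  5 │ 10 │ 14 │       
└────┴────┴────┴────┘       
Moves: 0                    
                            
                            
                            
                            


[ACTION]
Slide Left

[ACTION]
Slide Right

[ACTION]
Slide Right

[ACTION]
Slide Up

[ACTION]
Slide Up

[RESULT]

┌────┬────┬────┬────┐       
│  9 │  2 │  4 │  8 │       
├────┼────┼────┼────┤       
│ 15 │ 13 │  6 │ 11 │       
├────┼────┼────┼────┤       
│    │  1 │  7 │ 12 │       
├────┼────┼────┼────┤       
│  3 │  5 │ 10 │ 14 │       
└────┴────┴────┴────┘       
Moves: 4                    
                            
                            
                            
                            


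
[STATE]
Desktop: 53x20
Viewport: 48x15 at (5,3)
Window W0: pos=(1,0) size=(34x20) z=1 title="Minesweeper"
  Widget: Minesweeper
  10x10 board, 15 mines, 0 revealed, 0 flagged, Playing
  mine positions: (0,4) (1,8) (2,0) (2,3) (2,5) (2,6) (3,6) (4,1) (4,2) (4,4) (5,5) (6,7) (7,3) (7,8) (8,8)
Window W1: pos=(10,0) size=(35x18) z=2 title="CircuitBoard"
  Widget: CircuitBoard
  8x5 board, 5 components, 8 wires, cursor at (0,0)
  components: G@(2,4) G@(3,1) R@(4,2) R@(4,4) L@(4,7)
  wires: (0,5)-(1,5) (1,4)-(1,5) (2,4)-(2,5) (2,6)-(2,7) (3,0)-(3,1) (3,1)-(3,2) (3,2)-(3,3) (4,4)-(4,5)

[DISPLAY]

■■■■■┃   0 1 2 3 4 5 6 7               ┃        
■■■■■┃0  [.]                  ·        ┃        
■■■■■┃                        │        ┃        
■■■■■┃1                   · ─ ·        ┃        
■■■■■┃                                 ┃        
■■■■■┃2                   G ─ ·   · ─ ·┃        
■■■■■┃                                 ┃        
■■■■■┃3   · ─ G ─ · ─ ·                ┃        
■■■■■┃                                 ┃        
■■■■■┃4           R       R ─ ·       L┃        
     ┃Cursor: (0,0)                    ┃        
     ┃                                 ┃        
     ┃                                 ┃        
     ┃                                 ┃        
     ┗━━━━━━━━━━━━━━━━━━━━━━━━━━━━━━━━━┛        


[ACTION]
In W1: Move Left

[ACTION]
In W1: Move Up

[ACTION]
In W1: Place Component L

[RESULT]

■■■■■┃   0 1 2 3 4 5 6 7               ┃        
■■■■■┃0  [L]                  ·        ┃        
■■■■■┃                        │        ┃        
■■■■■┃1                   · ─ ·        ┃        
■■■■■┃                                 ┃        
■■■■■┃2                   G ─ ·   · ─ ·┃        
■■■■■┃                                 ┃        
■■■■■┃3   · ─ G ─ · ─ ·                ┃        
■■■■■┃                                 ┃        
■■■■■┃4           R       R ─ ·       L┃        
     ┃Cursor: (0,0)                    ┃        
     ┃                                 ┃        
     ┃                                 ┃        
     ┃                                 ┃        
     ┗━━━━━━━━━━━━━━━━━━━━━━━━━━━━━━━━━┛        


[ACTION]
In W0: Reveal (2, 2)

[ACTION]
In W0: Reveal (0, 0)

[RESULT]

1■■■■┃   0 1 2 3 4 5 6 7               ┃        
2■■■■┃0  [L]                  ·        ┃        
■■■■■┃                        │        ┃        
■■■■■┃1                   · ─ ·        ┃        
■■■■■┃                                 ┃        
■■■■■┃2                   G ─ ·   · ─ ·┃        
■■■■■┃                                 ┃        
■■■■■┃3   · ─ G ─ · ─ ·                ┃        
■■■■■┃                                 ┃        
■■■■■┃4           R       R ─ ·       L┃        
     ┃Cursor: (0,0)                    ┃        
     ┃                                 ┃        
     ┃                                 ┃        
     ┃                                 ┃        
     ┗━━━━━━━━━━━━━━━━━━━━━━━━━━━━━━━━━┛        


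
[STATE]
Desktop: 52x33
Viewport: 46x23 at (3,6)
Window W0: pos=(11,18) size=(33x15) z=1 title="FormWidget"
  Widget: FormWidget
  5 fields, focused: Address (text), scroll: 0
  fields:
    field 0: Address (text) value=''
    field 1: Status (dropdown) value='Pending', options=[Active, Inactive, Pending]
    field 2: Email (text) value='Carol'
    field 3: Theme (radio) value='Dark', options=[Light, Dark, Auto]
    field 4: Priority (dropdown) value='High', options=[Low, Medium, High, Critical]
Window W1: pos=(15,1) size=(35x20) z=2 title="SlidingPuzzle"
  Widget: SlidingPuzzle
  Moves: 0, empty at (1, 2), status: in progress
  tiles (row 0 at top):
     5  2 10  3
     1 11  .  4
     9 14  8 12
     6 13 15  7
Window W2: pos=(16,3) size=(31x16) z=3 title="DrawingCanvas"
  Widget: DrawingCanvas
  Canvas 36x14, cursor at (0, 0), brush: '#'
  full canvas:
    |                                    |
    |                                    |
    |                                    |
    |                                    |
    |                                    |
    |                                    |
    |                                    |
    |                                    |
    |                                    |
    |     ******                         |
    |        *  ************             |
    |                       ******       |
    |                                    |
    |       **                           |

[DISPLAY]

            ┃┃+                            ┃  
            ┃┃                             ┃  
            ┃┃                             ┃  
            ┃┃                             ┃  
            ┃┃                             ┃  
            ┃┃                             ┃  
            ┃┃                             ┃  
            ┃┃                             ┃  
            ┃┃                             ┃  
            ┃┃     ******                  ┃  
            ┃┃        *  ************      ┃  
            ┃┃                       ******┃  
        ┏━━━┃┗━━━━━━━━━━━━━━━━━━━━━━━━━━━━━┛  
        ┃ Fo┃                                 
        ┠───┗━━━━━━━━━━━━━━━━━━━━━━━━━━━━━━━━━
        ┃> Address:    [               ]┃     
        ┃  Status:     [Pending       ▼]┃     
        ┃  Email:      [Carol          ]┃     
        ┃  Theme:      ( ) Light  (●) Da┃     
        ┃  Priority:   [High          ▼]┃     
        ┃                               ┃     
        ┃                               ┃     
        ┃                               ┃     


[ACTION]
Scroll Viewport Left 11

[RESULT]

               ┃┃+                            
               ┃┃                             
               ┃┃                             
               ┃┃                             
               ┃┃                             
               ┃┃                             
               ┃┃                             
               ┃┃                             
               ┃┃                             
               ┃┃     ******                  
               ┃┃        *  ************      
               ┃┃                       ******
           ┏━━━┃┗━━━━━━━━━━━━━━━━━━━━━━━━━━━━━
           ┃ Fo┃                              
           ┠───┗━━━━━━━━━━━━━━━━━━━━━━━━━━━━━━
           ┃> Address:    [               ]┃  
           ┃  Status:     [Pending       ▼]┃  
           ┃  Email:      [Carol          ]┃  
           ┃  Theme:      ( ) Light  (●) Da┃  
           ┃  Priority:   [High          ▼]┃  
           ┃                               ┃  
           ┃                               ┃  
           ┃                               ┃  


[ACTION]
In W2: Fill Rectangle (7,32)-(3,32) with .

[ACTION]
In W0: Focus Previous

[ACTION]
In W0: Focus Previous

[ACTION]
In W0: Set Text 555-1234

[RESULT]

               ┃┃+                            
               ┃┃                             
               ┃┃                             
               ┃┃                             
               ┃┃                             
               ┃┃                             
               ┃┃                             
               ┃┃                             
               ┃┃                             
               ┃┃     ******                  
               ┃┃        *  ************      
               ┃┃                       ******
           ┏━━━┃┗━━━━━━━━━━━━━━━━━━━━━━━━━━━━━
           ┃ Fo┃                              
           ┠───┗━━━━━━━━━━━━━━━━━━━━━━━━━━━━━━
           ┃  Address:    [               ]┃  
           ┃  Status:     [Pending       ▼]┃  
           ┃  Email:      [Carol          ]┃  
           ┃> Theme:      ( ) Light  (●) Da┃  
           ┃  Priority:   [High          ▼]┃  
           ┃                               ┃  
           ┃                               ┃  
           ┃                               ┃  


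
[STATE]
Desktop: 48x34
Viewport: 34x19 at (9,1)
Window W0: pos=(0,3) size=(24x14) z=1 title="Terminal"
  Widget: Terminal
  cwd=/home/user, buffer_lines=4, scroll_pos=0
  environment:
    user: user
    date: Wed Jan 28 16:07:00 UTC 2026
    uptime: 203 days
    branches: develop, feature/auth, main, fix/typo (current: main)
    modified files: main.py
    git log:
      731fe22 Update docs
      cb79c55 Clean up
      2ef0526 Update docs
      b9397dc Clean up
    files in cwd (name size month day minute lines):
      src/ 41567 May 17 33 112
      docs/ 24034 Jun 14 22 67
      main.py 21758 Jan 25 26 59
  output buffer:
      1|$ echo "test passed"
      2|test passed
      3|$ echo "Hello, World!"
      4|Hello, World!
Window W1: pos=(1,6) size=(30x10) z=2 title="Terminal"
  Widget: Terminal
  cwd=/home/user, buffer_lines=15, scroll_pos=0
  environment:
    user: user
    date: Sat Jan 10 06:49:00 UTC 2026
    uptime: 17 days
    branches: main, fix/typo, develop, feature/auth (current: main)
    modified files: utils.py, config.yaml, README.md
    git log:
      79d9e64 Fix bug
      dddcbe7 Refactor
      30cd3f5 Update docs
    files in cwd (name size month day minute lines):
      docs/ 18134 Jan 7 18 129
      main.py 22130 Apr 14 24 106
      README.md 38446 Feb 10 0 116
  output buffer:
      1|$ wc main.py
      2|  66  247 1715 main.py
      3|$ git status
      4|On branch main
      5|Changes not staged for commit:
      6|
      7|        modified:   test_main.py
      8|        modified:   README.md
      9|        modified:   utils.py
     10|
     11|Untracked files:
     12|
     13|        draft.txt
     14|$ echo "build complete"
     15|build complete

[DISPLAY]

                                  
                                  
━━━━━━━━━━━━━━┓                   
l             ┃                   
──────────────┨                   
━━━━━━━━━━━━━━━━━━━━━┓            
al                   ┃            
─────────────────────┨            
in.py                ┃            
47 1715 main.py      ┃            
tatus                ┃            
ch main              ┃            
 not staged for commi┃            
                     ┃            
━━━━━━━━━━━━━━━━━━━━━┛            
━━━━━━━━━━━━━━┛                   
                                  
                                  
                                  


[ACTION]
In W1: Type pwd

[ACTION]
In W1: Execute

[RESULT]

                                  
                                  
━━━━━━━━━━━━━━┓                   
l             ┃                   
──────────────┨                   
━━━━━━━━━━━━━━━━━━━━━┓            
al                   ┃            
─────────────────────┨            
 draft.txt           ┃            
"build complete"     ┃            
omplete              ┃            
                     ┃            
ser                  ┃            
                     ┃            
━━━━━━━━━━━━━━━━━━━━━┛            
━━━━━━━━━━━━━━┛                   
                                  
                                  
                                  


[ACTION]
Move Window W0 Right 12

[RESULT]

                                  
                                  
   ┏━━━━━━━━━━━━━━━━━━━━━━┓       
   ┃ Terminal             ┃       
   ┠──────────────────────┨       
━━━━━━━━━━━━━━━━━━━━━┓d"  ┃       
al                   ┃    ┃       
─────────────────────┨ld!"┃       
 draft.txt           ┃    ┃       
"build complete"     ┃    ┃       
omplete              ┃    ┃       
                     ┃    ┃       
ser                  ┃    ┃       
                     ┃    ┃       
━━━━━━━━━━━━━━━━━━━━━┛    ┃       
   ┗━━━━━━━━━━━━━━━━━━━━━━┛       
                                  
                                  
                                  


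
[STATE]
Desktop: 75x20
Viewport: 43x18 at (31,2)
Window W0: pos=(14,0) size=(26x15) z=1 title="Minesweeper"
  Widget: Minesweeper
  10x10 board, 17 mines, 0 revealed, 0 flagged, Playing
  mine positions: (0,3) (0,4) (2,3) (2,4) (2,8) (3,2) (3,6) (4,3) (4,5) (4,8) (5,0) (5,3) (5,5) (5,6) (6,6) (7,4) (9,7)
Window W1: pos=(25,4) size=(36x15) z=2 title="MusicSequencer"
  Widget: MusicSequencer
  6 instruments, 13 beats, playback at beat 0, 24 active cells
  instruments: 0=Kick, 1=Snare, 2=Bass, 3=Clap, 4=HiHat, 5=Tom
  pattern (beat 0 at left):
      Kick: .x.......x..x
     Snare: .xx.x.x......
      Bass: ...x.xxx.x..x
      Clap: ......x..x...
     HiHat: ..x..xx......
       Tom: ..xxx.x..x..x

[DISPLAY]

────────┨                                  
        ┃                                  
━━━━━━━━━━━━━━━━━━━━━━━━━━━━━┓             
cSequencer                   ┃             
─────────────────────────────┨             
 ▼123456789012               ┃             
k·█·······█··█               ┃             
e·██·█·█······               ┃             
s···█·███·█··█               ┃             
p······█··█···               ┃             
t··█··██······               ┃             
m··███·█··█··█               ┃             
                             ┃             
                             ┃             
                             ┃             
                             ┃             
━━━━━━━━━━━━━━━━━━━━━━━━━━━━━┛             
                                           


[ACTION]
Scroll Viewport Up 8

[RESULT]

━━━━━━━━┓                                  
        ┃                                  
────────┨                                  
        ┃                                  
━━━━━━━━━━━━━━━━━━━━━━━━━━━━━┓             
cSequencer                   ┃             
─────────────────────────────┨             
 ▼123456789012               ┃             
k·█·······█··█               ┃             
e·██·█·█······               ┃             
s···█·███·█··█               ┃             
p······█··█···               ┃             
t··█··██······               ┃             
m··███·█··█··█               ┃             
                             ┃             
                             ┃             
                             ┃             
                             ┃             


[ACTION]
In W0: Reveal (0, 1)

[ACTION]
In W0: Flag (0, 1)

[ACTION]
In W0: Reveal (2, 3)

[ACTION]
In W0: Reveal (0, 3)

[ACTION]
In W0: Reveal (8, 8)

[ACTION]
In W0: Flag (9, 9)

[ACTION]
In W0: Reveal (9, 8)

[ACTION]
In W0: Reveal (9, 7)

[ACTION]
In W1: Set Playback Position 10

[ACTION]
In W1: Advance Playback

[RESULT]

━━━━━━━━┓                                  
        ┃                                  
────────┨                                  
        ┃                                  
━━━━━━━━━━━━━━━━━━━━━━━━━━━━━┓             
cSequencer                   ┃             
─────────────────────────────┨             
 01234567890▼2               ┃             
k·█·······█··█               ┃             
e·██·█·█······               ┃             
s···█·███·█··█               ┃             
p······█··█···               ┃             
t··█··██······               ┃             
m··███·█··█··█               ┃             
                             ┃             
                             ┃             
                             ┃             
                             ┃             


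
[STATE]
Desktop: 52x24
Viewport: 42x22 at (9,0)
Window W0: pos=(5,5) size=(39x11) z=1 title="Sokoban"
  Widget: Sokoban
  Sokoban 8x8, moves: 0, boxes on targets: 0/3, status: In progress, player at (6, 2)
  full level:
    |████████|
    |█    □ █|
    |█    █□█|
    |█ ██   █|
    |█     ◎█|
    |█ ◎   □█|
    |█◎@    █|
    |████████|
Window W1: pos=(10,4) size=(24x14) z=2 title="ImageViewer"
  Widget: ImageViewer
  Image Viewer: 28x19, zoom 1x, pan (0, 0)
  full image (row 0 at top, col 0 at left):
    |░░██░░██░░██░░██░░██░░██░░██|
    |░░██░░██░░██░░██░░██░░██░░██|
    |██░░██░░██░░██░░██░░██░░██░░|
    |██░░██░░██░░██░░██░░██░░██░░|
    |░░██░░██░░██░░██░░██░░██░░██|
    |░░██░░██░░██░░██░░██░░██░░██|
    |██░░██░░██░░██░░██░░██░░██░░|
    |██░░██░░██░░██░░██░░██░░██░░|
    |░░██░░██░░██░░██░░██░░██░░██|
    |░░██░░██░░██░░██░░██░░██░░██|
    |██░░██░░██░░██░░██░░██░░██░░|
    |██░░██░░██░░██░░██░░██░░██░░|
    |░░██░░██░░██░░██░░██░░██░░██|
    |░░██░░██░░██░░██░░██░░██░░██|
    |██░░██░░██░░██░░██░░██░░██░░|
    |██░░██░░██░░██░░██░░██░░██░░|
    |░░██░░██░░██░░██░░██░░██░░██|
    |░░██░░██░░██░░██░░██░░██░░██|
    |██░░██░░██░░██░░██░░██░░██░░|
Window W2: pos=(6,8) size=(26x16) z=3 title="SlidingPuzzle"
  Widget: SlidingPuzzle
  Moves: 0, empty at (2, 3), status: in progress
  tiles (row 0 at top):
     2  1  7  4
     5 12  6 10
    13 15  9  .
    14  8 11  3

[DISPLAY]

                                          
                                          
                                          
                                          
 ┏━━━━━━━━━━━━━━━━━━━━━━┓                 
━┃ ImageViewer          ┃━━━━━━━━━┓       
k┠──────────────────────┨         ┃       
─┃░░██░░██░░██░░██░░██░░┃─────────┨       
━━━━━━━━━━━━━━━━━━━━━━┓░┃         ┃       
lidingPuzzle          ┃█┃         ┃       
──────────────────────┨█┃         ┃       
───┬────┬────┬────┐   ┃░┃         ┃       
 2 │  1 │  7 │  4 │   ┃░┃         ┃       
───┼────┼────┼────┤   ┃█┃         ┃       
 5 │ 12 │  6 │ 10 │   ┃█┃         ┃       
───┼────┼────┼────┤   ┃░┃━━━━━━━━━┛       
13 │ 15 │  9 │    │   ┃░┃                 
───┼────┼────┼────┤   ┃━┛                 
14 │  8 │ 11 │  3 │   ┃                   
───┴────┴────┴────┘   ┃                   
ves: 0                ┃                   
                      ┃                   


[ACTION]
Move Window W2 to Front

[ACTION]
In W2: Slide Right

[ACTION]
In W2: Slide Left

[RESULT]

                                          
                                          
                                          
                                          
 ┏━━━━━━━━━━━━━━━━━━━━━━┓                 
━┃ ImageViewer          ┃━━━━━━━━━┓       
k┠──────────────────────┨         ┃       
─┃░░██░░██░░██░░██░░██░░┃─────────┨       
━━━━━━━━━━━━━━━━━━━━━━┓░┃         ┃       
lidingPuzzle          ┃█┃         ┃       
──────────────────────┨█┃         ┃       
───┬────┬────┬────┐   ┃░┃         ┃       
 2 │  1 │  7 │  4 │   ┃░┃         ┃       
───┼────┼────┼────┤   ┃█┃         ┃       
 5 │ 12 │  6 │ 10 │   ┃█┃         ┃       
───┼────┼────┼────┤   ┃░┃━━━━━━━━━┛       
13 │ 15 │  9 │    │   ┃░┃                 
───┼────┼────┼────┤   ┃━┛                 
14 │  8 │ 11 │  3 │   ┃                   
───┴────┴────┴────┘   ┃                   
ves: 2                ┃                   
                      ┃                   


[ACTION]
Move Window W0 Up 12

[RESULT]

━━━━━━━━━━━━━━━━━━━━━━━━━━━━━━━━━━┓       
koban                             ┃       
──────────────────────────────────┨       
█████                             ┃       
 ┏━━━━━━━━━━━━━━━━━━━━━━┓         ┃       
 ┃ ImageViewer          ┃         ┃       
█┠──────────────────────┨         ┃       
 ┃░░██░░██░░██░░██░░██░░┃         ┃       
━━━━━━━━━━━━━━━━━━━━━━┓░┃         ┃       
lidingPuzzle          ┃█┃         ┃       
──────────────────────┨█┃━━━━━━━━━┛       
───┬────┬────┬────┐   ┃░┃                 
 2 │  1 │  7 │  4 │   ┃░┃                 
───┼────┼────┼────┤   ┃█┃                 
 5 │ 12 │  6 │ 10 │   ┃█┃                 
───┼────┼────┼────┤   ┃░┃                 
13 │ 15 │  9 │    │   ┃░┃                 
───┼────┼────┼────┤   ┃━┛                 
14 │  8 │ 11 │  3 │   ┃                   
───┴────┴────┴────┘   ┃                   
ves: 2                ┃                   
                      ┃                   


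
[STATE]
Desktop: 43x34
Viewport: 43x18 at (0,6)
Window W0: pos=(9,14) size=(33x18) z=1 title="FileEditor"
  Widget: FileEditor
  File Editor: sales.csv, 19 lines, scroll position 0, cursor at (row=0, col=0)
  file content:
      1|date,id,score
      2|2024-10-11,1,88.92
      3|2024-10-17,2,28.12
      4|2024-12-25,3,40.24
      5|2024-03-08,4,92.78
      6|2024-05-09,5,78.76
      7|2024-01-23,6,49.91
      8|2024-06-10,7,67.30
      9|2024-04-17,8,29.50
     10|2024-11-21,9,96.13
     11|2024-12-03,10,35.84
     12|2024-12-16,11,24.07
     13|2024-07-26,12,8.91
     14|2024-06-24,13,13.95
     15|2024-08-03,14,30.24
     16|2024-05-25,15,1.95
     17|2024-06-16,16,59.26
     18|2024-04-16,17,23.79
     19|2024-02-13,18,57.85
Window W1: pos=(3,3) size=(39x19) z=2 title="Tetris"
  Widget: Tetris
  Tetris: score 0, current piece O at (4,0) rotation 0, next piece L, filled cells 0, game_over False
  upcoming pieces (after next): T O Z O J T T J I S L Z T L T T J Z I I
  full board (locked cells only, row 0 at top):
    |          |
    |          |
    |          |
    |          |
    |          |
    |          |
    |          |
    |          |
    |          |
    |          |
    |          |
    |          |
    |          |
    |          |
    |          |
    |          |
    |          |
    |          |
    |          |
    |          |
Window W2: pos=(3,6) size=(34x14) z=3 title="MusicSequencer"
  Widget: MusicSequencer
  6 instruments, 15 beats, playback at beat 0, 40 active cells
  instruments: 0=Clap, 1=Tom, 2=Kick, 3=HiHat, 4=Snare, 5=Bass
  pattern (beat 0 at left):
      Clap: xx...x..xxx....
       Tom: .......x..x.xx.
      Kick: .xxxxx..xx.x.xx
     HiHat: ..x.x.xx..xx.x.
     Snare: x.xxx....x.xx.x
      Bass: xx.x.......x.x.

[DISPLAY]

   ┏━━━━━━━━━━━━━━━━━━━━━━━━━━━━━━━━┓    ┃ 
   ┃ MusicSequencer                 ┃    ┃ 
   ┠────────────────────────────────┨    ┃ 
   ┃      ▼12345678901234           ┃    ┃ 
   ┃  Clap██···█··███····           ┃    ┃ 
   ┃   Tom·······█··█·██·           ┃    ┃ 
   ┃  Kick·█████··██·█·██           ┃    ┃ 
   ┃ HiHat··█·█·██··██·█·           ┃    ┃ 
   ┃ Snare█·███····█·██·█           ┃    ┃ 
   ┃  Bass██·█·······█·█·           ┃    ┃ 
   ┃                                ┃    ┃ 
   ┃                                ┃    ┃ 
   ┃                                ┃    ┃ 
   ┗━━━━━━━━━━━━━━━━━━━━━━━━━━━━━━━━┛    ┃ 
   ┃          │                          ┃ 
   ┗━━━━━━━━━━━━━━━━━━━━━━━━━━━━━━━━━━━━━┛ 
         ┃2024-05-09,5,78.76            ░┃ 
         ┃2024-01-23,6,49.91            ░┃ 


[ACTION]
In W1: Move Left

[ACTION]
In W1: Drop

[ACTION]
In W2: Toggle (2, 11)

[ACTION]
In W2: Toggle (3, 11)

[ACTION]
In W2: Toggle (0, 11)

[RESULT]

   ┏━━━━━━━━━━━━━━━━━━━━━━━━━━━━━━━━┓    ┃ 
   ┃ MusicSequencer                 ┃    ┃ 
   ┠────────────────────────────────┨    ┃ 
   ┃      ▼12345678901234           ┃    ┃ 
   ┃  Clap██···█··████···           ┃    ┃ 
   ┃   Tom·······█··█·██·           ┃    ┃ 
   ┃  Kick·█████··██···██           ┃    ┃ 
   ┃ HiHat··█·█·██··█··█·           ┃    ┃ 
   ┃ Snare█·███····█·██·█           ┃    ┃ 
   ┃  Bass██·█·······█·█·           ┃    ┃ 
   ┃                                ┃    ┃ 
   ┃                                ┃    ┃ 
   ┃                                ┃    ┃ 
   ┗━━━━━━━━━━━━━━━━━━━━━━━━━━━━━━━━┛    ┃ 
   ┃          │                          ┃ 
   ┗━━━━━━━━━━━━━━━━━━━━━━━━━━━━━━━━━━━━━┛ 
         ┃2024-05-09,5,78.76            ░┃ 
         ┃2024-01-23,6,49.91            ░┃ 
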